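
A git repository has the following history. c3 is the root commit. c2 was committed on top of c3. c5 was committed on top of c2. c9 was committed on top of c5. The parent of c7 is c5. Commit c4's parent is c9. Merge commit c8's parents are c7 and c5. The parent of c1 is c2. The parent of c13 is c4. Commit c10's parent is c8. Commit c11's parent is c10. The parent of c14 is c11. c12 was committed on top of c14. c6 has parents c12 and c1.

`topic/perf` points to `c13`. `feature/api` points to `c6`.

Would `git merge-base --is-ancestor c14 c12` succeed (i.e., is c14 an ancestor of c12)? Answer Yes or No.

Ancestors of c12 (commits reachable by following parents): {c10, c11, c12, c14, c2, c3, c5, c7, c8}.
c14 is in that set, so it is an ancestor of c12.

Yes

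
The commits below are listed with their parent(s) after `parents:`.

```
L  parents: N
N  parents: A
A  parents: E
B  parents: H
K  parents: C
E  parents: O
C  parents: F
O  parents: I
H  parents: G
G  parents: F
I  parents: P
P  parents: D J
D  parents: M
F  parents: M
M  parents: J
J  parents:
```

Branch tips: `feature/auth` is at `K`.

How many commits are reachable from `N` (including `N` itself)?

Walking parent pointers from N: reachable set = {A, D, E, I, J, M, N, O, P}.
That is 9 commits.

9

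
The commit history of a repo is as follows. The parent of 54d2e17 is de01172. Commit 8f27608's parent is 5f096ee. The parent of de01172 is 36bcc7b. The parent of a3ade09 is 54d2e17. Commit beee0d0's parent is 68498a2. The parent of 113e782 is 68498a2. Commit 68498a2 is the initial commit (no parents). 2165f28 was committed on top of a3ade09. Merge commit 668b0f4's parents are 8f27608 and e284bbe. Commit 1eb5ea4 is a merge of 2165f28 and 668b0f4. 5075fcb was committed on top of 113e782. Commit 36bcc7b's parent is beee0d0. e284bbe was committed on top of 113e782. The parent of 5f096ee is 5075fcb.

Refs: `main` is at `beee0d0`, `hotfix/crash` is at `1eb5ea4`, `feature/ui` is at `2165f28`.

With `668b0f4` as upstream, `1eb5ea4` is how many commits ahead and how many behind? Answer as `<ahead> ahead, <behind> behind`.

Reachable from 1eb5ea4: {113e782, 1eb5ea4, 2165f28, 36bcc7b, 5075fcb, 54d2e17, 5f096ee, 668b0f4, 68498a2, 8f27608, a3ade09, beee0d0, de01172, e284bbe}.
Reachable from 668b0f4: {113e782, 5075fcb, 5f096ee, 668b0f4, 68498a2, 8f27608, e284bbe}.
Only in 1eb5ea4's history (ahead): {1eb5ea4, 2165f28, 36bcc7b, 54d2e17, a3ade09, beee0d0, de01172} — 7.
Only in 668b0f4's history (behind): {} — 0.

7 ahead, 0 behind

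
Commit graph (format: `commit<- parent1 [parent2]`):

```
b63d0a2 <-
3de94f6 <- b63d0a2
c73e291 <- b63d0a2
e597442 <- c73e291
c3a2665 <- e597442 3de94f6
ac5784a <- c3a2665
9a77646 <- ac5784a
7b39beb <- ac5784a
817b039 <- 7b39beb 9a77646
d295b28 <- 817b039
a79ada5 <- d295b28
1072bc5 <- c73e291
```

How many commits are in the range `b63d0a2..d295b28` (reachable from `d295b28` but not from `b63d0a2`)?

9

Reachable from d295b28: {3de94f6, 7b39beb, 817b039, 9a77646, ac5784a, b63d0a2, c3a2665, c73e291, d295b28, e597442}.
Reachable from b63d0a2: {b63d0a2}.
In d295b28's history but not b63d0a2's: {3de94f6, 7b39beb, 817b039, 9a77646, ac5784a, c3a2665, c73e291, d295b28, e597442} — 9 commits.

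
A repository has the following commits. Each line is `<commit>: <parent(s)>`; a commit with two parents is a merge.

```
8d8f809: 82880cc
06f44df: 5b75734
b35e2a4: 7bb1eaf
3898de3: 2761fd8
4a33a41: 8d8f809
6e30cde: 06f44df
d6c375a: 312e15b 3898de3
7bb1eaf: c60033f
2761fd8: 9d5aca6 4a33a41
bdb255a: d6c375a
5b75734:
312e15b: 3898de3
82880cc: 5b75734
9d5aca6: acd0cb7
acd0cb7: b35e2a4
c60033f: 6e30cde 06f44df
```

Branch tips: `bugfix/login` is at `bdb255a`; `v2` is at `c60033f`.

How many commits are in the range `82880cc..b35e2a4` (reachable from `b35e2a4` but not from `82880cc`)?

Reachable from b35e2a4: {06f44df, 5b75734, 6e30cde, 7bb1eaf, b35e2a4, c60033f}.
Reachable from 82880cc: {5b75734, 82880cc}.
In b35e2a4's history but not 82880cc's: {06f44df, 6e30cde, 7bb1eaf, b35e2a4, c60033f} — 5 commits.

5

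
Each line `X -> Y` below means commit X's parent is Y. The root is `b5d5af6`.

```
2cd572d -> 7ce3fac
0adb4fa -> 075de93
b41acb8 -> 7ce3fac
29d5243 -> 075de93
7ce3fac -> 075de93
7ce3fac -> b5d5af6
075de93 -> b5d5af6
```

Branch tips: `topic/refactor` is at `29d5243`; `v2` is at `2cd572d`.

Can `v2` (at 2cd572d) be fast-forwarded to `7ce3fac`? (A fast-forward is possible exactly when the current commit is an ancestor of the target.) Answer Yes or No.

A fast-forward from 2cd572d to 7ce3fac is possible iff 2cd572d is an ancestor of 7ce3fac.
Ancestors of 7ce3fac: {075de93, 7ce3fac, b5d5af6}.
2cd572d is not among them, so fast-forward is not possible.

No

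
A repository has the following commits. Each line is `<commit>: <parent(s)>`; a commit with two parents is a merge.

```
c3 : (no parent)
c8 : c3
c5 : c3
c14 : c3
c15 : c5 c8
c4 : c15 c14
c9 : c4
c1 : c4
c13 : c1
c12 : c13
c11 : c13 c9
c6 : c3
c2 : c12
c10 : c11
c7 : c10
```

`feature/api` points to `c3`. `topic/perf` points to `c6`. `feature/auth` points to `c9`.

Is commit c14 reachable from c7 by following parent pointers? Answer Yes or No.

Yes

Ancestors of c7 (commits reachable by following parents): {c1, c10, c11, c13, c14, c15, c3, c4, c5, c7, c8, c9}.
c14 is in that set, so it is an ancestor of c7.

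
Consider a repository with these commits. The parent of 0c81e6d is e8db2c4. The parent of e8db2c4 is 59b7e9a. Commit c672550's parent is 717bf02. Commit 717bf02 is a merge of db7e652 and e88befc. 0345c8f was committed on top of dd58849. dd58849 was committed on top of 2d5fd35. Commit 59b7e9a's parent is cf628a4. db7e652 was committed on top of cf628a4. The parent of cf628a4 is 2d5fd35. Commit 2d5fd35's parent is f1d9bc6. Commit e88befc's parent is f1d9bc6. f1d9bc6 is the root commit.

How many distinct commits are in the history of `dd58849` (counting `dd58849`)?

Walking parent pointers from dd58849: reachable set = {2d5fd35, dd58849, f1d9bc6}.
That is 3 commits.

3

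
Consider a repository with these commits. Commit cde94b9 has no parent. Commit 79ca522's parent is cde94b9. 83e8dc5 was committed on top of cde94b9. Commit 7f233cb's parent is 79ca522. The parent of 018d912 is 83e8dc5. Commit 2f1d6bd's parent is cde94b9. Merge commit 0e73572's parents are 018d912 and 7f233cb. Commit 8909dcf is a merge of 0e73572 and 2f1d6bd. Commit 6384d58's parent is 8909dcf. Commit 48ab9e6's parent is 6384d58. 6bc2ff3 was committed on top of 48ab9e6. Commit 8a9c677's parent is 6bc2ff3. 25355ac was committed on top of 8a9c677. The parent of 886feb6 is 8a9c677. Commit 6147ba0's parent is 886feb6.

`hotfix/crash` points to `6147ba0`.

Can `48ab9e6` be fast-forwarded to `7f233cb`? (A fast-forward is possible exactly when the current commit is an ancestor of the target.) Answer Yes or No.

No

A fast-forward from 48ab9e6 to 7f233cb is possible iff 48ab9e6 is an ancestor of 7f233cb.
Ancestors of 7f233cb: {79ca522, 7f233cb, cde94b9}.
48ab9e6 is not among them, so fast-forward is not possible.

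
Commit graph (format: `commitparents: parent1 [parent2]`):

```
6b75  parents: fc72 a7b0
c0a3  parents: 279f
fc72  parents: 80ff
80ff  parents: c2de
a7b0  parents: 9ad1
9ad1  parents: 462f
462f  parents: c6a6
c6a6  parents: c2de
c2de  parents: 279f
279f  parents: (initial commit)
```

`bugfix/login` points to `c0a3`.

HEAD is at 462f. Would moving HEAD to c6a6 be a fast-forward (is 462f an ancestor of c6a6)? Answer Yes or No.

A fast-forward from 462f to c6a6 is possible iff 462f is an ancestor of c6a6.
Ancestors of c6a6: {279f, c2de, c6a6}.
462f is not among them, so fast-forward is not possible.

No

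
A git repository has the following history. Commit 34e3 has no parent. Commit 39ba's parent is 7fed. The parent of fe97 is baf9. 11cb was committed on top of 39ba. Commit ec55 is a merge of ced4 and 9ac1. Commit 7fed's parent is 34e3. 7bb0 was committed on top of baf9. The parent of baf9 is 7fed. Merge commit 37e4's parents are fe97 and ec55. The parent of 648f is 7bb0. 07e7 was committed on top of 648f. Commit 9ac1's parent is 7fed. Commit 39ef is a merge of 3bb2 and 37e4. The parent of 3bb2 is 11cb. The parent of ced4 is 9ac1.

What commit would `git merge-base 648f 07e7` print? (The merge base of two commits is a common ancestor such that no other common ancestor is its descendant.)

Ancestors of 648f: {34e3, 648f, 7bb0, 7fed, baf9}.
Ancestors of 07e7: {07e7, 34e3, 648f, 7bb0, 7fed, baf9}.
Common ancestors: {34e3, 648f, 7bb0, 7fed, baf9}.
Among these, 648f is not an ancestor of any other common ancestor — it is the merge base.

648f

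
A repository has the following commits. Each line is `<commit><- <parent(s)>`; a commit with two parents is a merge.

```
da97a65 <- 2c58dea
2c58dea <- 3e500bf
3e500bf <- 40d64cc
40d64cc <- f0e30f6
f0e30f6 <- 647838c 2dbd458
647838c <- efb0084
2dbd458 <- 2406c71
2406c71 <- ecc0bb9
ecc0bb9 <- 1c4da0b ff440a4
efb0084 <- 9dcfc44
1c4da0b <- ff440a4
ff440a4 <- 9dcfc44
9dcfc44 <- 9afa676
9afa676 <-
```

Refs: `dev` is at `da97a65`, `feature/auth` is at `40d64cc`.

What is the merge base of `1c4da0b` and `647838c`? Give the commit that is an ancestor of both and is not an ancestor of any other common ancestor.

9dcfc44

Ancestors of 1c4da0b: {1c4da0b, 9afa676, 9dcfc44, ff440a4}.
Ancestors of 647838c: {647838c, 9afa676, 9dcfc44, efb0084}.
Common ancestors: {9afa676, 9dcfc44}.
Among these, 9dcfc44 is not an ancestor of any other common ancestor — it is the merge base.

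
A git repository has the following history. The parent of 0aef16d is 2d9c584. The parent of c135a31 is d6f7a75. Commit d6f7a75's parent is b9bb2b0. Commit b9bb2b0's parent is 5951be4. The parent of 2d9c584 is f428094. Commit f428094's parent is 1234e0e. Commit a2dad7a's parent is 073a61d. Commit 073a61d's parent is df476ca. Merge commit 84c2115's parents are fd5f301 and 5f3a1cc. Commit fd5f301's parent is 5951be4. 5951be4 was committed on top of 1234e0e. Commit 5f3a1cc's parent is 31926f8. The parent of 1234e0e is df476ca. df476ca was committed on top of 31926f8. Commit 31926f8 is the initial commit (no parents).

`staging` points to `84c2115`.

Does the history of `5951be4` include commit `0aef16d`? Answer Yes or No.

No

Ancestors of 5951be4: {1234e0e, 31926f8, 5951be4, df476ca}.
0aef16d is not in that set, so it is not an ancestor of 5951be4.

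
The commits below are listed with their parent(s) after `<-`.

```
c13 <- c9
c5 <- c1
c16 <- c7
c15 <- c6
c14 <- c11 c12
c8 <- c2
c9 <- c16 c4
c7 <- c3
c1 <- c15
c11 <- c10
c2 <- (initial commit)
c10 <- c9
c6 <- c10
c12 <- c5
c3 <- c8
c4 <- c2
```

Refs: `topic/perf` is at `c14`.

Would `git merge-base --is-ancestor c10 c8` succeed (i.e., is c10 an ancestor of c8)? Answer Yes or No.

No

Ancestors of c8: {c2, c8}.
c10 is not in that set, so it is not an ancestor of c8.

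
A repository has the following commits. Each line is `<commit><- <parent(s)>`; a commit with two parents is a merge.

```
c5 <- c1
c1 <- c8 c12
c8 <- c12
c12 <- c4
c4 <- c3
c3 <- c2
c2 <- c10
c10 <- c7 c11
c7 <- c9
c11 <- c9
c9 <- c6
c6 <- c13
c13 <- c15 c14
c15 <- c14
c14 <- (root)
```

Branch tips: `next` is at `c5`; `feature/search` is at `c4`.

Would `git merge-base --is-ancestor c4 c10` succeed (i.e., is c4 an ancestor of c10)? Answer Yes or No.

Ancestors of c10: {c10, c11, c13, c14, c15, c6, c7, c9}.
c4 is not in that set, so it is not an ancestor of c10.

No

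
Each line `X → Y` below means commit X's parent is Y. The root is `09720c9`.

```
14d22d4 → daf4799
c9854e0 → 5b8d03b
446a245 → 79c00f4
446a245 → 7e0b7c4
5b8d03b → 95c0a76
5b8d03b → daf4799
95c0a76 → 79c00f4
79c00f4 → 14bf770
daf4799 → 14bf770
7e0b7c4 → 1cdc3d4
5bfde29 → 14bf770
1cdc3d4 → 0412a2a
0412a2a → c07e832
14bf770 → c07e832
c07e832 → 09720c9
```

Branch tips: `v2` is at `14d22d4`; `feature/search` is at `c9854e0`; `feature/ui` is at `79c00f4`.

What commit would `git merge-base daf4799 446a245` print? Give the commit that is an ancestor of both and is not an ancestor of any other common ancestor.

Ancestors of daf4799: {09720c9, 14bf770, c07e832, daf4799}.
Ancestors of 446a245: {0412a2a, 09720c9, 14bf770, 1cdc3d4, 446a245, 79c00f4, 7e0b7c4, c07e832}.
Common ancestors: {09720c9, 14bf770, c07e832}.
Among these, 14bf770 is not an ancestor of any other common ancestor — it is the merge base.

14bf770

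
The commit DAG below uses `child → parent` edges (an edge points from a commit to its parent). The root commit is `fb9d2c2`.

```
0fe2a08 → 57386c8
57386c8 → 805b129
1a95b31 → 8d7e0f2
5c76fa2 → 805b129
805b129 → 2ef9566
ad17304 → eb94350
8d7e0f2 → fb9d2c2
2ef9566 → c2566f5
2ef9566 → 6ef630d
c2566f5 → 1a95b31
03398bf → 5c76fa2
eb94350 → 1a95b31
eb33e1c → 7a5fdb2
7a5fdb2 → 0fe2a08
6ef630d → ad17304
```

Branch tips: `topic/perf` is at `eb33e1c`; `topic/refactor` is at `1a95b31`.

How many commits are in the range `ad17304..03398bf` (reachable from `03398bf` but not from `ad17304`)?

6

Reachable from 03398bf: {03398bf, 1a95b31, 2ef9566, 5c76fa2, 6ef630d, 805b129, 8d7e0f2, ad17304, c2566f5, eb94350, fb9d2c2}.
Reachable from ad17304: {1a95b31, 8d7e0f2, ad17304, eb94350, fb9d2c2}.
In 03398bf's history but not ad17304's: {03398bf, 2ef9566, 5c76fa2, 6ef630d, 805b129, c2566f5} — 6 commits.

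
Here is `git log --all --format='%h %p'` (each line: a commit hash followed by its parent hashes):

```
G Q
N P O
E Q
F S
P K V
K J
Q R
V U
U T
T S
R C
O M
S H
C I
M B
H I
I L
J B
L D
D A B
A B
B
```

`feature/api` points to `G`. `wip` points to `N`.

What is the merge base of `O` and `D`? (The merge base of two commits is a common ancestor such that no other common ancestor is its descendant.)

Ancestors of O: {B, M, O}.
Ancestors of D: {A, B, D}.
Common ancestors: {B}.
The only common ancestor is B, so it is the merge base.

B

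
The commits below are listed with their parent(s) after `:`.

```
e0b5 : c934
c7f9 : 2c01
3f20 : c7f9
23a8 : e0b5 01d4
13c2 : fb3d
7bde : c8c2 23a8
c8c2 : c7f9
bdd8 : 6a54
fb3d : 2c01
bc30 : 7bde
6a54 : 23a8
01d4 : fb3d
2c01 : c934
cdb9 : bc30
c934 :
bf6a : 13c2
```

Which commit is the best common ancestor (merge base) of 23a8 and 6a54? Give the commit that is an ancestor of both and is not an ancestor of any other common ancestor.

23a8

Ancestors of 23a8: {01d4, 23a8, 2c01, c934, e0b5, fb3d}.
Ancestors of 6a54: {01d4, 23a8, 2c01, 6a54, c934, e0b5, fb3d}.
Common ancestors: {01d4, 23a8, 2c01, c934, e0b5, fb3d}.
Among these, 23a8 is not an ancestor of any other common ancestor — it is the merge base.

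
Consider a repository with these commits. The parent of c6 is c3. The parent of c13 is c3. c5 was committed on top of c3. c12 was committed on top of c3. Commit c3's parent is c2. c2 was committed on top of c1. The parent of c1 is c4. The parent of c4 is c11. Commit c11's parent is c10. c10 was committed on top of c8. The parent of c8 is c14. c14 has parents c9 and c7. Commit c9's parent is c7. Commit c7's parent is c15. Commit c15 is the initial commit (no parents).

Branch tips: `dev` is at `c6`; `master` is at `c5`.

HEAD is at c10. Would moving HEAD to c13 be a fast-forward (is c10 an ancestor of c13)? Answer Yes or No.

A fast-forward from c10 to c13 is possible iff c10 is an ancestor of c13.
Ancestors of c13: {c1, c10, c11, c13, c14, c15, c2, c3, c4, c7, c8, c9}.
c10 is among them, so fast-forward is possible.

Yes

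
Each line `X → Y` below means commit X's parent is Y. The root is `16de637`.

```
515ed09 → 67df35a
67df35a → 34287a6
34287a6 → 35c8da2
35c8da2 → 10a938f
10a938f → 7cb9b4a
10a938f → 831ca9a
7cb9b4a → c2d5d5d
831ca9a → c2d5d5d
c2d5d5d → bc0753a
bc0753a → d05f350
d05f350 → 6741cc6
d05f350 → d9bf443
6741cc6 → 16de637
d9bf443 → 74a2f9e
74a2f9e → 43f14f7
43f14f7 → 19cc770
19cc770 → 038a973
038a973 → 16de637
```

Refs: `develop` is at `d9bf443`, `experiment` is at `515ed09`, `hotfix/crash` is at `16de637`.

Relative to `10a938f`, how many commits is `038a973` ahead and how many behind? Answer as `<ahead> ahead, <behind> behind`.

Reachable from 038a973: {038a973, 16de637}.
Reachable from 10a938f: {038a973, 10a938f, 16de637, 19cc770, 43f14f7, 6741cc6, 74a2f9e, 7cb9b4a, 831ca9a, bc0753a, c2d5d5d, d05f350, d9bf443}.
Only in 038a973's history (ahead): {} — 0.
Only in 10a938f's history (behind): {10a938f, 19cc770, 43f14f7, 6741cc6, 74a2f9e, 7cb9b4a, 831ca9a, bc0753a, c2d5d5d, d05f350, d9bf443} — 11.

0 ahead, 11 behind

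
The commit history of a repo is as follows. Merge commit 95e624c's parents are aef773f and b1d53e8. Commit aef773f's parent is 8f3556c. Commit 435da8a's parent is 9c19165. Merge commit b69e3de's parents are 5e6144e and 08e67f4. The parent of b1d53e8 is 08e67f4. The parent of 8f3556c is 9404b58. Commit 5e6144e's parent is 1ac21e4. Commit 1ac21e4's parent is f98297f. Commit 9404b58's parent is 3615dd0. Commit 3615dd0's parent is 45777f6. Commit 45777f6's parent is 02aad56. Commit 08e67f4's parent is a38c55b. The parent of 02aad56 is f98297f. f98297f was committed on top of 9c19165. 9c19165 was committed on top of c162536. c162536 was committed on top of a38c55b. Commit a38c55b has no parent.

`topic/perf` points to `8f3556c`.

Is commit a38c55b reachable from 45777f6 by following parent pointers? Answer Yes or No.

Yes

Ancestors of 45777f6 (commits reachable by following parents): {02aad56, 45777f6, 9c19165, a38c55b, c162536, f98297f}.
a38c55b is in that set, so it is an ancestor of 45777f6.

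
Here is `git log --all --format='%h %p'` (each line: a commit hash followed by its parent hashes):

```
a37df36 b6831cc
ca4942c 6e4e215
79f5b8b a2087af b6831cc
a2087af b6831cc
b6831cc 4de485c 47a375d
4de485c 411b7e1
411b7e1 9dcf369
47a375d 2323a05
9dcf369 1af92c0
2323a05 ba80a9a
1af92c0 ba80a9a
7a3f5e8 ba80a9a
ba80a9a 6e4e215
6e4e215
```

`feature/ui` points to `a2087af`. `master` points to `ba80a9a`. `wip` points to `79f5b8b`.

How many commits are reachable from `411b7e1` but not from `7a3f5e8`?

3

Reachable from 411b7e1: {1af92c0, 411b7e1, 6e4e215, 9dcf369, ba80a9a}.
Reachable from 7a3f5e8: {6e4e215, 7a3f5e8, ba80a9a}.
In 411b7e1's history but not 7a3f5e8's: {1af92c0, 411b7e1, 9dcf369} — 3 commits.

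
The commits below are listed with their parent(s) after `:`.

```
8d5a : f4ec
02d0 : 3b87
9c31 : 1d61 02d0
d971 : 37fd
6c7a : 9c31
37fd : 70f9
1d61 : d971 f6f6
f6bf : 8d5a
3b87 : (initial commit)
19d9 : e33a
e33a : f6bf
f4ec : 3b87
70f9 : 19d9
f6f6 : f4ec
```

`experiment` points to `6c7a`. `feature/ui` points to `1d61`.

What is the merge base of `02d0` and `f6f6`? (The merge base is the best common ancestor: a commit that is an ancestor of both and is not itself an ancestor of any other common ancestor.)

Ancestors of 02d0: {02d0, 3b87}.
Ancestors of f6f6: {3b87, f4ec, f6f6}.
Common ancestors: {3b87}.
The only common ancestor is 3b87, so it is the merge base.

3b87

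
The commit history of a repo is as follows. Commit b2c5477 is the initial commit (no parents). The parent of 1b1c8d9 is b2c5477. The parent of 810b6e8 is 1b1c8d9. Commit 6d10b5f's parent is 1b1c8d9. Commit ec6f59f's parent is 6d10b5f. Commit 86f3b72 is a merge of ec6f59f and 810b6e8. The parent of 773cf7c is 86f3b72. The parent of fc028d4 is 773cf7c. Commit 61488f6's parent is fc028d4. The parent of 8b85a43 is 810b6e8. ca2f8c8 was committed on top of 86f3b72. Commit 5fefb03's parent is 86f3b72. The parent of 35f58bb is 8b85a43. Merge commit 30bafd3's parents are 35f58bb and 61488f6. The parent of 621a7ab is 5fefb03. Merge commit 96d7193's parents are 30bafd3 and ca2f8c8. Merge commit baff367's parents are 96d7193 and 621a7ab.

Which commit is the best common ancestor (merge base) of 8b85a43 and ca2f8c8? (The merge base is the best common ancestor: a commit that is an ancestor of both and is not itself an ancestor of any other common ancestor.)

810b6e8

Ancestors of 8b85a43: {1b1c8d9, 810b6e8, 8b85a43, b2c5477}.
Ancestors of ca2f8c8: {1b1c8d9, 6d10b5f, 810b6e8, 86f3b72, b2c5477, ca2f8c8, ec6f59f}.
Common ancestors: {1b1c8d9, 810b6e8, b2c5477}.
Among these, 810b6e8 is not an ancestor of any other common ancestor — it is the merge base.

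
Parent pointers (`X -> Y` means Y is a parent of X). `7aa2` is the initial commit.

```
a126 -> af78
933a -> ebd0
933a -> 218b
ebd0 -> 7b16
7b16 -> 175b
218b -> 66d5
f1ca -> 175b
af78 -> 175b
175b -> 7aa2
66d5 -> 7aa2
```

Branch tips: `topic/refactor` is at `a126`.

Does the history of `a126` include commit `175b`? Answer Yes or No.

Ancestors of a126 (commits reachable by following parents): {175b, 7aa2, a126, af78}.
175b is in that set, so it is an ancestor of a126.

Yes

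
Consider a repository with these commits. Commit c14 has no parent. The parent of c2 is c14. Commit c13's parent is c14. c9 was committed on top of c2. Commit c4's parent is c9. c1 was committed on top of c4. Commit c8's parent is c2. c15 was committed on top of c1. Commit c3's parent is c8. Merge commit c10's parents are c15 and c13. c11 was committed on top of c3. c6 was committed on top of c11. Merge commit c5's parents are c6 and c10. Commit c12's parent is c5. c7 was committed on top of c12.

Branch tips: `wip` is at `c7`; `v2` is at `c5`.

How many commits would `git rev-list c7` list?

15

Walking parent pointers from c7: reachable set = {c1, c10, c11, c12, c13, c14, c15, c2, c3, c4, c5, c6, c7, c8, c9}.
That is 15 commits.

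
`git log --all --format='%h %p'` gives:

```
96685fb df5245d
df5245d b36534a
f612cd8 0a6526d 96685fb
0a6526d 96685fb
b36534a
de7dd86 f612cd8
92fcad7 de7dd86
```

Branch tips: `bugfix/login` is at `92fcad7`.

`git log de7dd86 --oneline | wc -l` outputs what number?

Walking parent pointers from de7dd86: reachable set = {0a6526d, 96685fb, b36534a, de7dd86, df5245d, f612cd8}.
That is 6 commits.

6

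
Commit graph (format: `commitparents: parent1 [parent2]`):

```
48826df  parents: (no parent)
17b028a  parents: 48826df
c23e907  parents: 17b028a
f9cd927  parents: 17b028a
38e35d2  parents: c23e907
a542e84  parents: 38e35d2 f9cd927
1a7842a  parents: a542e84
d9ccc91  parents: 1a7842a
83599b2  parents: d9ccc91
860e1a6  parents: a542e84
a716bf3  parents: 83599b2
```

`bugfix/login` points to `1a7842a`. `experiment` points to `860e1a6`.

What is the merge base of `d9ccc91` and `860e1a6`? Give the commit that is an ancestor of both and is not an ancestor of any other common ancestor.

a542e84

Ancestors of d9ccc91: {17b028a, 1a7842a, 38e35d2, 48826df, a542e84, c23e907, d9ccc91, f9cd927}.
Ancestors of 860e1a6: {17b028a, 38e35d2, 48826df, 860e1a6, a542e84, c23e907, f9cd927}.
Common ancestors: {17b028a, 38e35d2, 48826df, a542e84, c23e907, f9cd927}.
Among these, a542e84 is not an ancestor of any other common ancestor — it is the merge base.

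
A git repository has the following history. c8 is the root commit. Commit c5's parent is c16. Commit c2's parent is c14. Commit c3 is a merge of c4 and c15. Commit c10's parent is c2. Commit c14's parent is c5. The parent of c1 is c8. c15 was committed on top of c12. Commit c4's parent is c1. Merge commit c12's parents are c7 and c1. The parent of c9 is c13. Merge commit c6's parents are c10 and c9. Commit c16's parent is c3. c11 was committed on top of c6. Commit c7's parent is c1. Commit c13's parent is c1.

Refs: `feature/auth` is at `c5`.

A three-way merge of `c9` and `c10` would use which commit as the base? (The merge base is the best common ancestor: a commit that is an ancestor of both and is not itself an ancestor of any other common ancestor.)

c1

Ancestors of c9: {c1, c13, c8, c9}.
Ancestors of c10: {c1, c10, c12, c14, c15, c16, c2, c3, c4, c5, c7, c8}.
Common ancestors: {c1, c8}.
Among these, c1 is not an ancestor of any other common ancestor — it is the merge base.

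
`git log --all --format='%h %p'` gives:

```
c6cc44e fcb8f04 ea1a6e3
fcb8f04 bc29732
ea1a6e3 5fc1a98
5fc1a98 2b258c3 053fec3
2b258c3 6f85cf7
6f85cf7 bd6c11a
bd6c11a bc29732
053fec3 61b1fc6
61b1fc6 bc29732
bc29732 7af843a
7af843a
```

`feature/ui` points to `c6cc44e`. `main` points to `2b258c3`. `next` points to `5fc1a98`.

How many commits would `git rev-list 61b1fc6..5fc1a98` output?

5

Reachable from 5fc1a98: {053fec3, 2b258c3, 5fc1a98, 61b1fc6, 6f85cf7, 7af843a, bc29732, bd6c11a}.
Reachable from 61b1fc6: {61b1fc6, 7af843a, bc29732}.
In 5fc1a98's history but not 61b1fc6's: {053fec3, 2b258c3, 5fc1a98, 6f85cf7, bd6c11a} — 5 commits.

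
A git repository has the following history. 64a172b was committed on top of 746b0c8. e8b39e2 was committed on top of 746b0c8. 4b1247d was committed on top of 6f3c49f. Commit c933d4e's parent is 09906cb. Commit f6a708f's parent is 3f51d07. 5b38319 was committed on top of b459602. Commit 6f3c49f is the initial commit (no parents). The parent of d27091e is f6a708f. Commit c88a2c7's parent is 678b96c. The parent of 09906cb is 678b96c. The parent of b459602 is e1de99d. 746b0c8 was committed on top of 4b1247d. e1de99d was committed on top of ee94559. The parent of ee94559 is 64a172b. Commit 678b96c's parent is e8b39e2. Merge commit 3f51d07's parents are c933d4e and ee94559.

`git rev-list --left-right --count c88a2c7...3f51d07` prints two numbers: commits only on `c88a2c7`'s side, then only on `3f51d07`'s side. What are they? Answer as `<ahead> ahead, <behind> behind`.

Reachable from c88a2c7: {4b1247d, 678b96c, 6f3c49f, 746b0c8, c88a2c7, e8b39e2}.
Reachable from 3f51d07: {09906cb, 3f51d07, 4b1247d, 64a172b, 678b96c, 6f3c49f, 746b0c8, c933d4e, e8b39e2, ee94559}.
Only in c88a2c7's history (ahead): {c88a2c7} — 1.
Only in 3f51d07's history (behind): {09906cb, 3f51d07, 64a172b, c933d4e, ee94559} — 5.

1 ahead, 5 behind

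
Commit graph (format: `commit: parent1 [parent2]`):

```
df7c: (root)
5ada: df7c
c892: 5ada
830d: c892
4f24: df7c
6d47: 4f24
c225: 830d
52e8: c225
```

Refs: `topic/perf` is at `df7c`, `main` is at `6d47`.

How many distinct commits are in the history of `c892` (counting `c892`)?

Walking parent pointers from c892: reachable set = {5ada, c892, df7c}.
That is 3 commits.

3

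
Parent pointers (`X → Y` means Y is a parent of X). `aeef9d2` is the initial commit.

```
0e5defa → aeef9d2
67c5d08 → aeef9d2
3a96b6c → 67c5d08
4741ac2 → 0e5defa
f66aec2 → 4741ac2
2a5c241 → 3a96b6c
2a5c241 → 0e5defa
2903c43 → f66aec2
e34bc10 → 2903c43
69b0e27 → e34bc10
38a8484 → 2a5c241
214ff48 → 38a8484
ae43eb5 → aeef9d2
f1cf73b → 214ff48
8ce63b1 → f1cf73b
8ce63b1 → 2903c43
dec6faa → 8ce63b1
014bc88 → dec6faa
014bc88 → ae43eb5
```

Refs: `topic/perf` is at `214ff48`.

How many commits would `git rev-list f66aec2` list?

Walking parent pointers from f66aec2: reachable set = {0e5defa, 4741ac2, aeef9d2, f66aec2}.
That is 4 commits.

4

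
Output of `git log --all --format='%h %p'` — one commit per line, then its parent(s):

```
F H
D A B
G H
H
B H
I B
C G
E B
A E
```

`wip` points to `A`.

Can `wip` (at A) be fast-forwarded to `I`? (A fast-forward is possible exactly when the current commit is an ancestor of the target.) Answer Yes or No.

A fast-forward from A to I is possible iff A is an ancestor of I.
Ancestors of I: {B, H, I}.
A is not among them, so fast-forward is not possible.

No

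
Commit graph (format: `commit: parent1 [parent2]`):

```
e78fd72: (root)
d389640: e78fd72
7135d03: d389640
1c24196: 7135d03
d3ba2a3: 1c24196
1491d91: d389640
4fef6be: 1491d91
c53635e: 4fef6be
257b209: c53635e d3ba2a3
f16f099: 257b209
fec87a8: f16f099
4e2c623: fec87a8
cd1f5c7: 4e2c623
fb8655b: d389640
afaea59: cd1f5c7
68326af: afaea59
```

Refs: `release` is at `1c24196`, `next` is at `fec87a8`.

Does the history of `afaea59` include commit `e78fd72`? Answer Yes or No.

Yes

Ancestors of afaea59 (commits reachable by following parents): {1491d91, 1c24196, 257b209, 4e2c623, 4fef6be, 7135d03, afaea59, c53635e, cd1f5c7, d389640, d3ba2a3, e78fd72, f16f099, fec87a8}.
e78fd72 is in that set, so it is an ancestor of afaea59.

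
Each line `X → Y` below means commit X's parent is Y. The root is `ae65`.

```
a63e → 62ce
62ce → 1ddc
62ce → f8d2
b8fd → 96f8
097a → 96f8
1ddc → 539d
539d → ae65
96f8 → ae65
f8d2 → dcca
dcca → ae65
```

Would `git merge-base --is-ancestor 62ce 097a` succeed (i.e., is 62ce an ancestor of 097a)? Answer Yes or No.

No

Ancestors of 097a: {097a, 96f8, ae65}.
62ce is not in that set, so it is not an ancestor of 097a.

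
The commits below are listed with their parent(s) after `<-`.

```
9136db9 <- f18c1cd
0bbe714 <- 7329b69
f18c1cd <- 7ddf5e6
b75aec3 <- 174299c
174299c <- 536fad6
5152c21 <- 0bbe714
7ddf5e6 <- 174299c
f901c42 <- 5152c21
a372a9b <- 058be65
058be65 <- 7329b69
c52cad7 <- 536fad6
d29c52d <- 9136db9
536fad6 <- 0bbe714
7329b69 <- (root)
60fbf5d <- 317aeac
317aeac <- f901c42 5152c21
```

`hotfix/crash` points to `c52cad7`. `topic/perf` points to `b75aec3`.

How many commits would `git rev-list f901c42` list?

Walking parent pointers from f901c42: reachable set = {0bbe714, 5152c21, 7329b69, f901c42}.
That is 4 commits.

4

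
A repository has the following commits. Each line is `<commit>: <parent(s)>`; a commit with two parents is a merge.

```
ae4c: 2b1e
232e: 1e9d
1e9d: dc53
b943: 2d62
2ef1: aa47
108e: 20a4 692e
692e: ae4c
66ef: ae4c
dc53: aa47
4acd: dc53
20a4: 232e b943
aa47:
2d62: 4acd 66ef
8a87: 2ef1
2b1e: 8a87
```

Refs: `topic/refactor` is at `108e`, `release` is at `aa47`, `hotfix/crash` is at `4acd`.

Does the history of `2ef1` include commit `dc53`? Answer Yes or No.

Ancestors of 2ef1: {2ef1, aa47}.
dc53 is not in that set, so it is not an ancestor of 2ef1.

No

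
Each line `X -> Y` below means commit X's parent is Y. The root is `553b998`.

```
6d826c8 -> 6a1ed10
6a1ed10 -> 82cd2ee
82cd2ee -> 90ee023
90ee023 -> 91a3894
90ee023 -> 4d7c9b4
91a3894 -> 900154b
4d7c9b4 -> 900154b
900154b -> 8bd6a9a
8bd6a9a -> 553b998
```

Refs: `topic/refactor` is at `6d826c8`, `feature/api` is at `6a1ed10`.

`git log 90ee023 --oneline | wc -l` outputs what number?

6

Walking parent pointers from 90ee023: reachable set = {4d7c9b4, 553b998, 8bd6a9a, 900154b, 90ee023, 91a3894}.
That is 6 commits.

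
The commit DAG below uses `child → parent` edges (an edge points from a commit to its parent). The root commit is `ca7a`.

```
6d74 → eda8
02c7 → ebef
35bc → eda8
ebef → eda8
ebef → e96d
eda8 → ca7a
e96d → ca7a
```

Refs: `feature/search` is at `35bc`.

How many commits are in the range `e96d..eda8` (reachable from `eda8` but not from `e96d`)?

1

Reachable from eda8: {ca7a, eda8}.
Reachable from e96d: {ca7a, e96d}.
In eda8's history but not e96d's: {eda8} — 1 commit.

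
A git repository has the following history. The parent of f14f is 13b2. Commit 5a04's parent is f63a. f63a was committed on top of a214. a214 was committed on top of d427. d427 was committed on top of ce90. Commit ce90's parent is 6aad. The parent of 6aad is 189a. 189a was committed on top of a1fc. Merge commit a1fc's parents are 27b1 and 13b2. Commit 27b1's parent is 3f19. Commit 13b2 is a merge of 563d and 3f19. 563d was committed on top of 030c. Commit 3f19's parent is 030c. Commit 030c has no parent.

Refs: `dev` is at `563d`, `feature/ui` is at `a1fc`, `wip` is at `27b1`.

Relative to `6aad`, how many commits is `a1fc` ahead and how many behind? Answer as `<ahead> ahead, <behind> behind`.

Reachable from a1fc: {030c, 13b2, 27b1, 3f19, 563d, a1fc}.
Reachable from 6aad: {030c, 13b2, 189a, 27b1, 3f19, 563d, 6aad, a1fc}.
Only in a1fc's history (ahead): {} — 0.
Only in 6aad's history (behind): {189a, 6aad} — 2.

0 ahead, 2 behind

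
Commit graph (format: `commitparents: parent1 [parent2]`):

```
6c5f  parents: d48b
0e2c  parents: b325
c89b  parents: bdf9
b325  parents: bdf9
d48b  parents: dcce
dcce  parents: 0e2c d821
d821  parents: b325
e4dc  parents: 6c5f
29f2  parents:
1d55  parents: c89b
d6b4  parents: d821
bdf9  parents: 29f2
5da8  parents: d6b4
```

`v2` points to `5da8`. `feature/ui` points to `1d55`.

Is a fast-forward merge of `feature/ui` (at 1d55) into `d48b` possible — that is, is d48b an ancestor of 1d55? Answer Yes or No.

No

A fast-forward from d48b to 1d55 is possible iff d48b is an ancestor of 1d55.
Ancestors of 1d55: {1d55, 29f2, bdf9, c89b}.
d48b is not among them, so fast-forward is not possible.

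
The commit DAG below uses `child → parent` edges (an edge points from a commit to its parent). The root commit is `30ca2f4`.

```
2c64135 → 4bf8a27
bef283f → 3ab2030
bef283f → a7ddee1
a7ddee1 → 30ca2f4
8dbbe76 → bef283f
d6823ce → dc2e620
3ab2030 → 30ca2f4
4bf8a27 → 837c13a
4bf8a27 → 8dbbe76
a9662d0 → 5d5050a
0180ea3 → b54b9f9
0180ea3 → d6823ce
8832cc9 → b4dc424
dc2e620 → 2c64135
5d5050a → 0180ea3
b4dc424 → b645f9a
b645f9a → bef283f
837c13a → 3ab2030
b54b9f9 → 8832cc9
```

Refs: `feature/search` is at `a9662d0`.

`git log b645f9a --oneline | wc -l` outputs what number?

5

Walking parent pointers from b645f9a: reachable set = {30ca2f4, 3ab2030, a7ddee1, b645f9a, bef283f}.
That is 5 commits.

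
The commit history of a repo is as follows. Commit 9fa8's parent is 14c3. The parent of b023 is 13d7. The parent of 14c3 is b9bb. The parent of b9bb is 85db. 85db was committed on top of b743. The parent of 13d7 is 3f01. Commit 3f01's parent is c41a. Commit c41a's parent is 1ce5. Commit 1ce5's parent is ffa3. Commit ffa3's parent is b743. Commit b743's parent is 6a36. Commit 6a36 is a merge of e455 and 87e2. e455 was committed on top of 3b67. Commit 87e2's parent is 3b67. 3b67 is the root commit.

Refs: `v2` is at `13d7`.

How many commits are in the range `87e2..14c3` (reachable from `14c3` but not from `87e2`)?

6

Reachable from 14c3: {14c3, 3b67, 6a36, 85db, 87e2, b743, b9bb, e455}.
Reachable from 87e2: {3b67, 87e2}.
In 14c3's history but not 87e2's: {14c3, 6a36, 85db, b743, b9bb, e455} — 6 commits.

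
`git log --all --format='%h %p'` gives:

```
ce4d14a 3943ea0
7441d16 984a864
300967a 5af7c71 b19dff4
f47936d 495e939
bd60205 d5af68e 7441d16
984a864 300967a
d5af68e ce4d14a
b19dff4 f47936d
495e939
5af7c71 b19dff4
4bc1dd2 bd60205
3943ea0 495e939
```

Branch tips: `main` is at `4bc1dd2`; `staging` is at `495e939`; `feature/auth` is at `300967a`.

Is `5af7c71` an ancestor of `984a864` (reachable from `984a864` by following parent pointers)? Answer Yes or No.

Yes

Ancestors of 984a864 (commits reachable by following parents): {300967a, 495e939, 5af7c71, 984a864, b19dff4, f47936d}.
5af7c71 is in that set, so it is an ancestor of 984a864.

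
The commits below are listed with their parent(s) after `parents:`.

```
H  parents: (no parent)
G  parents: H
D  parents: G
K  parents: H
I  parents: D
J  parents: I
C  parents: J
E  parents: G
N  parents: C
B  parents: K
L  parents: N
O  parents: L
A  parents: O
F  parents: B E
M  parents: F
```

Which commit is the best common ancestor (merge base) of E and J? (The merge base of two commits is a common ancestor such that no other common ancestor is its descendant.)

Ancestors of E: {E, G, H}.
Ancestors of J: {D, G, H, I, J}.
Common ancestors: {G, H}.
Among these, G is not an ancestor of any other common ancestor — it is the merge base.

G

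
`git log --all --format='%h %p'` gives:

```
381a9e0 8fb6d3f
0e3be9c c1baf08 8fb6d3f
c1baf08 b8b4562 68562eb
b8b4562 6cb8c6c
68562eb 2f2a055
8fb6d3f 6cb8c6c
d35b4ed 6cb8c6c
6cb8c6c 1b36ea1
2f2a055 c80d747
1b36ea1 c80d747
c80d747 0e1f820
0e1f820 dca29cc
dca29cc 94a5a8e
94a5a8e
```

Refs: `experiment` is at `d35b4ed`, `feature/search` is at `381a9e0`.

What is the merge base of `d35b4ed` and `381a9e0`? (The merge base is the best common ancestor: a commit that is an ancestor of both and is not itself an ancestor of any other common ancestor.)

6cb8c6c

Ancestors of d35b4ed: {0e1f820, 1b36ea1, 6cb8c6c, 94a5a8e, c80d747, d35b4ed, dca29cc}.
Ancestors of 381a9e0: {0e1f820, 1b36ea1, 381a9e0, 6cb8c6c, 8fb6d3f, 94a5a8e, c80d747, dca29cc}.
Common ancestors: {0e1f820, 1b36ea1, 6cb8c6c, 94a5a8e, c80d747, dca29cc}.
Among these, 6cb8c6c is not an ancestor of any other common ancestor — it is the merge base.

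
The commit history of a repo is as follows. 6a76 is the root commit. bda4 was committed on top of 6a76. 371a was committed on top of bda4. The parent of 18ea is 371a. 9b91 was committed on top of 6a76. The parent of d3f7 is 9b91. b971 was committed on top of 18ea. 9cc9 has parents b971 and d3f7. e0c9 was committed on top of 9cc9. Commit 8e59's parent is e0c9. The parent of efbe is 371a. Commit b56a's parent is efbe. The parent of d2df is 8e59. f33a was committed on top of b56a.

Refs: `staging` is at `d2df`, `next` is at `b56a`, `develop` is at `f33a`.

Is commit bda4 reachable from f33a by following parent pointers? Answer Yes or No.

Yes

Ancestors of f33a (commits reachable by following parents): {371a, 6a76, b56a, bda4, efbe, f33a}.
bda4 is in that set, so it is an ancestor of f33a.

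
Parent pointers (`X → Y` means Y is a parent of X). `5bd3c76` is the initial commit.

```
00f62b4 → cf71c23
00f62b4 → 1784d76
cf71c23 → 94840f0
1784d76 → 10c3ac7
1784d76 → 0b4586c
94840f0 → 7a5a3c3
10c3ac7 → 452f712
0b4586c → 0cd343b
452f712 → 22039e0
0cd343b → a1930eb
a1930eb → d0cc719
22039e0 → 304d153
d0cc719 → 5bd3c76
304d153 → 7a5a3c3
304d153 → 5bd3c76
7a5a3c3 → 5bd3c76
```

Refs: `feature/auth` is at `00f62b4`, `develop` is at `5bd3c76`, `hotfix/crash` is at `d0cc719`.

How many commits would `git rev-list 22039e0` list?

Walking parent pointers from 22039e0: reachable set = {22039e0, 304d153, 5bd3c76, 7a5a3c3}.
That is 4 commits.

4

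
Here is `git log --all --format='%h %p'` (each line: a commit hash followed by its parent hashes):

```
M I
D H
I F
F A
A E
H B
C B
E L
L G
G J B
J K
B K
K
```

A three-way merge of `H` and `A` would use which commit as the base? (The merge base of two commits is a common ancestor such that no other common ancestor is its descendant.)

B

Ancestors of H: {B, H, K}.
Ancestors of A: {A, B, E, G, J, K, L}.
Common ancestors: {B, K}.
Among these, B is not an ancestor of any other common ancestor — it is the merge base.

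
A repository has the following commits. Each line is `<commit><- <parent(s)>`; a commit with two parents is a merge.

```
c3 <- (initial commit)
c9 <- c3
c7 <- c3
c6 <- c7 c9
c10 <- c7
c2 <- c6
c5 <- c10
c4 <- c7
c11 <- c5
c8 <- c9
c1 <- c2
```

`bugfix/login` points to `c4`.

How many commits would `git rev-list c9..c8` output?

1

Reachable from c8: {c3, c8, c9}.
Reachable from c9: {c3, c9}.
In c8's history but not c9's: {c8} — 1 commit.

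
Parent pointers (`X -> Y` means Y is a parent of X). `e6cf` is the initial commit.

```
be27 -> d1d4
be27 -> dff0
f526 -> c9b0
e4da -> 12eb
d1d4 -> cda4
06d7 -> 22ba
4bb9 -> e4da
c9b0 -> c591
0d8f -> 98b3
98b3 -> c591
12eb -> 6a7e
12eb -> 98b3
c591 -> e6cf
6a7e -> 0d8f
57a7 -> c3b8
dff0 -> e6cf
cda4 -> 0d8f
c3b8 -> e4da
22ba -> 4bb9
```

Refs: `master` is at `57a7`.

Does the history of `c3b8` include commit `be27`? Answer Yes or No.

Ancestors of c3b8: {0d8f, 12eb, 6a7e, 98b3, c3b8, c591, e4da, e6cf}.
be27 is not in that set, so it is not an ancestor of c3b8.

No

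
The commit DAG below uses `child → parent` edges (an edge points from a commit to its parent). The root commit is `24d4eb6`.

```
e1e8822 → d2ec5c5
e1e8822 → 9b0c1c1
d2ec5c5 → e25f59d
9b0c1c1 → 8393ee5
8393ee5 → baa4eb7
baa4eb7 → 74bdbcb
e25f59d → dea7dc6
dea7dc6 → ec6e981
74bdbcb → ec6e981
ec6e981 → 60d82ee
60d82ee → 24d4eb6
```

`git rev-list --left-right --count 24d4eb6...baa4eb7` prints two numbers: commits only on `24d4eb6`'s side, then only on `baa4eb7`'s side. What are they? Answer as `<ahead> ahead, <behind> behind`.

0 ahead, 4 behind

Reachable from 24d4eb6: {24d4eb6}.
Reachable from baa4eb7: {24d4eb6, 60d82ee, 74bdbcb, baa4eb7, ec6e981}.
Only in 24d4eb6's history (ahead): {} — 0.
Only in baa4eb7's history (behind): {60d82ee, 74bdbcb, baa4eb7, ec6e981} — 4.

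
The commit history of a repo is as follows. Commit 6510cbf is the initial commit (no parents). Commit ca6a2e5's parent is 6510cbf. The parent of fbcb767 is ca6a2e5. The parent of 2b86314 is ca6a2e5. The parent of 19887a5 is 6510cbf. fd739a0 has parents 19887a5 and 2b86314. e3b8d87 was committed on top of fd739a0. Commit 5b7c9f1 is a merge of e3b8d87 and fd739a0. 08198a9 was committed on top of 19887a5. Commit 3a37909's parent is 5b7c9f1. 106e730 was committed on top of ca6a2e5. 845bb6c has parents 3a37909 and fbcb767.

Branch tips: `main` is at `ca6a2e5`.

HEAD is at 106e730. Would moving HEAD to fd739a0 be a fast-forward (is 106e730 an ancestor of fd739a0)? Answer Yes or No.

A fast-forward from 106e730 to fd739a0 is possible iff 106e730 is an ancestor of fd739a0.
Ancestors of fd739a0: {19887a5, 2b86314, 6510cbf, ca6a2e5, fd739a0}.
106e730 is not among them, so fast-forward is not possible.

No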